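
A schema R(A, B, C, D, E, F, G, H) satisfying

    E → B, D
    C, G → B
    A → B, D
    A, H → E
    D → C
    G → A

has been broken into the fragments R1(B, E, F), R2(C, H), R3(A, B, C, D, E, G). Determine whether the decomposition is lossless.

Chase test. Columns are A, B, C, D, E, F, G, H; row i has aⱼ where attribute j ∈ Ri, else bᵢⱼ.
Initial tableau (one row per fragment):
  row 1: b11 a2 b13 b14 a5 a6 b17 b18
  row 2: b21 b22 a3 b24 b25 b26 b27 a8
  row 3: a1 a2 a3 a4 a5 b36 a7 b38
Rows 1 and 3 agree on E; apply E→B, D and equate their B, D entries.
Rows 1 and 3 agree on D; apply D→C and equate their C entries.
No row becomes fully distinguished — the join is lossy.

No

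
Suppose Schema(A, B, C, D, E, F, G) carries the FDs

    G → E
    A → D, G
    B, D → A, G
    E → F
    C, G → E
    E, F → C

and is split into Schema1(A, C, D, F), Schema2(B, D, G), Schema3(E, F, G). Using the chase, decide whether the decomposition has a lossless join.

Chase test. Columns are A, B, C, D, E, F, G; row i has aⱼ where attribute j ∈ Schemai, else bᵢⱼ.
Initial tableau (one row per fragment):
  row 1: a1 b12 a3 a4 b15 a6 b17
  row 2: b21 a2 b23 a4 b25 b26 a7
  row 3: b31 b32 b33 b34 a5 a6 a7
Rows 2 and 3 agree on G; apply G→E and equate their E entries.
Rows 2 and 3 agree on E; apply E→F and equate their F entries.
Rows 2 and 3 agree on E, F; apply E, F→C and equate their C entries.
No row becomes fully distinguished — the join is lossy.

No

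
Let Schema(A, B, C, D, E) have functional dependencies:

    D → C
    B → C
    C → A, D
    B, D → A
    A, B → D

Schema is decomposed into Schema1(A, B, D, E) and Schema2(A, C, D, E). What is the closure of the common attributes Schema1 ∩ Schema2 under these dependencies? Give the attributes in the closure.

Schema1 ∩ Schema2 = {A, D, E}.
D → C applies, adding C
Closure: {A, C, D, E}.

A, C, D, E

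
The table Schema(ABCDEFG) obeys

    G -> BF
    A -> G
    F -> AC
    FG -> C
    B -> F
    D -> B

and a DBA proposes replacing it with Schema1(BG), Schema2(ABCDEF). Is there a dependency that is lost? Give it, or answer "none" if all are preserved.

none

G → BF: restricted closure across fragments reaches BF.
A → G: restricted closure across fragments reaches G.
F → AC lies within Schema2.
FG → C: restricted closure across fragments reaches C.
B → F lies within Schema2.
D → B lies within Schema2.
Every dependency is enforceable on the fragments, so the decomposition is dependency-preserving.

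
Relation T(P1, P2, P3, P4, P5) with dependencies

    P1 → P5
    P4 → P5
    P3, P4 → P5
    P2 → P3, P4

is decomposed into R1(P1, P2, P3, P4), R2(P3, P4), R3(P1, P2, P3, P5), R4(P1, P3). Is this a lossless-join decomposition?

Chase test. Columns are P1, P2, P3, P4, P5; row i has aⱼ where attribute j ∈ Ri, else bᵢⱼ.
Initial tableau (one row per fragment):
  row 1: a1 a2 a3 a4 b15
  row 2: b21 b22 a3 a4 b25
  row 3: a1 a2 a3 b34 a5
  row 4: a1 b42 a3 b44 b45
Rows 1 and 3 agree on P1; apply P1→P5 and equate their P5 entries.
Rows 1 and 4 agree on P1; apply P1→P5 and equate their P5 entries.
Rows 1 and 2 agree on P4; apply P4→P5 and equate their P5 entries.
Rows 1 and 3 agree on P2; apply P2→P3, P4 and equate their P3, P4 entries.
Row 1 is now all distinguished symbols — the join is lossless.

Yes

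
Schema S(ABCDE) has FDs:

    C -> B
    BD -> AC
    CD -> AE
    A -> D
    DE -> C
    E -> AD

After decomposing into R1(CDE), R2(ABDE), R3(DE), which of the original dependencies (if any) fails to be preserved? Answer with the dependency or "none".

Check C → B: no single fragment contains all of {BC}, and the restricted closure of {C} across the fragments never reaches {B}.
BD → AC is preserved.
CD → AE is preserved.
A → D is preserved.
DE → C is preserved.
E → AD is preserved.

C -> B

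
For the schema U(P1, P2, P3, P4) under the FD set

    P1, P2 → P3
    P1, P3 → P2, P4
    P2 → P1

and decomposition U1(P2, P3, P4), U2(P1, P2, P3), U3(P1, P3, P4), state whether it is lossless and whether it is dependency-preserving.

Lossless test (chase): Rows 2 and 3 agree on P1, P3; apply P1, P3→P2, P4 and equate their P2, P4 entries. Rows 1 and 2 agree on P2; apply P2→P1 and equate their P1 entries. Row 1 is now all distinguished symbols — the join is lossless.
Dependency preservation: P1, P3 → P2, P4 is not contained in any single fragment, but the restricted closure of its left-hand side across the fragments still reaches the right-hand side; the remaining FDs each lie inside some fragment. All dependencies are preserved.

lossless and dependency-preserving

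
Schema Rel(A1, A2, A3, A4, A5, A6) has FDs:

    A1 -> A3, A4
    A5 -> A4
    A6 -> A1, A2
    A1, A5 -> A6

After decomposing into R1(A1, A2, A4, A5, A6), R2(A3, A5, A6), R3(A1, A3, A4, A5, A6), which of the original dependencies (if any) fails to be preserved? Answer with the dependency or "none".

A1 → A3, A4 lies within R3.
A5 → A4 lies within R1.
A6 → A1, A2 lies within R1.
A1, A5 → A6 lies within R1.
Every dependency is enforceable on the fragments, so the decomposition is dependency-preserving.

none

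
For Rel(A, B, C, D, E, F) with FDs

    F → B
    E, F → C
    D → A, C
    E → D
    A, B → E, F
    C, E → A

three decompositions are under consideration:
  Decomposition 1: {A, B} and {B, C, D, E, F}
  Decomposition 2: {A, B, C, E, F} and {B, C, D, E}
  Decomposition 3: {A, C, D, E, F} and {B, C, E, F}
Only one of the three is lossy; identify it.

Decomposition 1: common = {B}, closure = {B} → lossy.
Decomposition 2: common = {B, C, E}, closure = {A, B, C, D, E, F} → lossless.
Decomposition 3: common = {C, E, F}, closure = {A, B, C, D, E, F} → lossless.

Decomposition 1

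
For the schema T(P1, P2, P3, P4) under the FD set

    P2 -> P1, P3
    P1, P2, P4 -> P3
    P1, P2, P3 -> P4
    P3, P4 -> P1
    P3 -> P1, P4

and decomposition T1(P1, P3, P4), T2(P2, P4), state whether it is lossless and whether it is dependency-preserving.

Lossless test: (P4)⁺ = {P4}, which is a superkey of neither fragment — lossy.
Dependency preservation: the restricted closure of {P2} across the fragments never reaches {P1, P3}, so P2 → P1, P3 cannot be enforced without a join — not preserved.

lossy and not dependency-preserving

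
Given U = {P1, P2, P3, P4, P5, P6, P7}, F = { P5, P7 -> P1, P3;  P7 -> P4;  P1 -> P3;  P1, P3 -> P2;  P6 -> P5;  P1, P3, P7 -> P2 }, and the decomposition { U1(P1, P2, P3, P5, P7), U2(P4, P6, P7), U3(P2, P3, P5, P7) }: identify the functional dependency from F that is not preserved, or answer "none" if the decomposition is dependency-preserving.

P6 -> P5

Check P6 → P5: no single fragment contains all of {P5, P6}, and the restricted closure of {P6} across the fragments never reaches {P5}.
P5, P7 → P1, P3 is preserved.
P7 → P4 is preserved.
P1 → P3 is preserved.
P1, P3 → P2 is preserved.
P1, P3, P7 → P2 is preserved.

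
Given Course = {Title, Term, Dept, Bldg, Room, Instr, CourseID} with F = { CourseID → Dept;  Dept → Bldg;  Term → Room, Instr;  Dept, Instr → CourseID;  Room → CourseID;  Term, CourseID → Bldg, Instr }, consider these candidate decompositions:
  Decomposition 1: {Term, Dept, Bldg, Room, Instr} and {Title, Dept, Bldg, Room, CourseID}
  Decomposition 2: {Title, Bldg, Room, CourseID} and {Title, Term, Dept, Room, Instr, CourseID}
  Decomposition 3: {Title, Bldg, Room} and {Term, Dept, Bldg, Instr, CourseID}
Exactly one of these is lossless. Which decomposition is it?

Decomposition 2

Decomposition 1: common = {Dept, Bldg, Room}, closure = {Dept, Bldg, Room, CourseID} → lossy.
Decomposition 2: common = {Title, Room, CourseID}, closure = {Title, Dept, Bldg, Room, CourseID} → lossless.
Decomposition 3: common = {Bldg}, closure = {Bldg} → lossy.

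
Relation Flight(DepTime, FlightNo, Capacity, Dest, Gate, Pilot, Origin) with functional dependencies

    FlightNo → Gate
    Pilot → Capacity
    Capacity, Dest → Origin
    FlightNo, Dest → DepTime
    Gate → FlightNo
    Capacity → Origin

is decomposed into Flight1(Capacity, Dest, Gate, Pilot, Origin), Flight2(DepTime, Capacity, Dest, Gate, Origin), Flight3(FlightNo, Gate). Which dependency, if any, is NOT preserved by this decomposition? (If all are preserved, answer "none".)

FlightNo → Gate lies within Flight3.
Pilot → Capacity lies within Flight1.
Capacity, Dest → Origin lies within Flight1.
FlightNo, Dest → DepTime: restricted closure across fragments reaches DepTime.
Gate → FlightNo lies within Flight3.
Capacity → Origin lies within Flight1.
Every dependency is enforceable on the fragments, so the decomposition is dependency-preserving.

none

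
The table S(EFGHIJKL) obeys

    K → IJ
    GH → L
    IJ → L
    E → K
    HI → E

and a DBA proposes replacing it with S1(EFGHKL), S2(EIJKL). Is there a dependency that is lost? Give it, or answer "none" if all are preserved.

HI → E

Check HI → E: no single fragment contains all of {EHI}, and the restricted closure of {HI} across the fragments never reaches {E}.
K → IJ is preserved.
GH → L is preserved.
IJ → L is preserved.
E → K is preserved.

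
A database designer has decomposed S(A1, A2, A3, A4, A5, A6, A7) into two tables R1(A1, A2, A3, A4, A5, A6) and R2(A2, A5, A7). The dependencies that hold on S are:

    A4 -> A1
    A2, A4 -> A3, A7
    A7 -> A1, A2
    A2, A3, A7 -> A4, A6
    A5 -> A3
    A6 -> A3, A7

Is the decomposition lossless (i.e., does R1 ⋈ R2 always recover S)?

No

Common attributes: R1 ∩ R2 = {A2, A5}.
Closure of {A2, A5}: A5 → A3 applies, adding A3. So (A2, A5)⁺ = {A2, A3, A5}.
The closure contains neither all of R1 = {A1, A2, A3, A4, A5, A6} nor all of R2 = {A2, A5, A7}, so the common attributes are not a superkey of either fragment. The join is lossy.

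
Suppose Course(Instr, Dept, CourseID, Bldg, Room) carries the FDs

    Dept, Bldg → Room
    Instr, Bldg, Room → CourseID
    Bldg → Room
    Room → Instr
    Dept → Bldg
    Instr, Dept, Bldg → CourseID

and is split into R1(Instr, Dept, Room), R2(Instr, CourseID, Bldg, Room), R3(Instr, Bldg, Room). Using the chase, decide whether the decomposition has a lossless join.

No

Chase test. Columns are Instr, Dept, CourseID, Bldg, Room; row i has aⱼ where attribute j ∈ Ri, else bᵢⱼ.
Initial tableau (one row per fragment):
  row 1: a1 a2 b13 b14 a5
  row 2: a1 b22 a3 a4 a5
  row 3: a1 b32 b33 a4 a5
Rows 2 and 3 agree on Instr, Bldg, Room; apply Instr, Bldg, Room→CourseID and equate their CourseID entries.
No row becomes fully distinguished — the join is lossy.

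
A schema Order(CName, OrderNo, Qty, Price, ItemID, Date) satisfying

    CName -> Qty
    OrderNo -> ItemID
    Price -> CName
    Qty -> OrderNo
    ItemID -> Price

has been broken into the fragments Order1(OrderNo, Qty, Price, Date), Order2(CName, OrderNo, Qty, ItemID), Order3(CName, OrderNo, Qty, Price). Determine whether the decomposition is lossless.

Yes

Chase test. Columns are CName, OrderNo, Qty, Price, ItemID, Date; row i has aⱼ where attribute j ∈ Orderi, else bᵢⱼ.
Initial tableau (one row per fragment):
  row 1: b11 a2 a3 a4 b15 a6
  row 2: a1 a2 a3 b24 a5 b26
  row 3: a1 a2 a3 a4 b35 b36
Rows 1 and 2 agree on OrderNo; apply OrderNo→ItemID and equate their ItemID entries.
Rows 1 and 3 agree on OrderNo; apply OrderNo→ItemID and equate their ItemID entries.
Rows 1 and 3 agree on Price; apply Price→CName and equate their CName entries.
Rows 1 and 2 agree on ItemID; apply ItemID→Price and equate their Price entries.
Row 1 is now all distinguished symbols — the join is lossless.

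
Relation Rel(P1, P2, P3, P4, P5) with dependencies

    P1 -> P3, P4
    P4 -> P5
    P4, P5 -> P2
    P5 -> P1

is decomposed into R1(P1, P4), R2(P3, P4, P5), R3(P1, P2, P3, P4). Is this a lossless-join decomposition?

Yes

Chase test. Columns are P1, P2, P3, P4, P5; row i has aⱼ where attribute j ∈ Ri, else bᵢⱼ.
Initial tableau (one row per fragment):
  row 1: a1 b12 b13 a4 b15
  row 2: b21 b22 a3 a4 a5
  row 3: a1 a2 a3 a4 b35
Rows 1 and 3 agree on P1; apply P1→P3, P4 and equate their P3, P4 entries.
Rows 1 and 2 agree on P4; apply P4→P5 and equate their P5 entries.
Rows 1 and 3 agree on P4; apply P4→P5 and equate their P5 entries.
Rows 1 and 2 agree on P4, P5; apply P4, P5→P2 and equate their P2 entries.
Rows 1 and 3 agree on P4, P5; apply P4, P5→P2 and equate their P2 entries.
Rows 1 and 2 agree on P5; apply P5→P1 and equate their P1 entries.
Row 1 is now all distinguished symbols — the join is lossless.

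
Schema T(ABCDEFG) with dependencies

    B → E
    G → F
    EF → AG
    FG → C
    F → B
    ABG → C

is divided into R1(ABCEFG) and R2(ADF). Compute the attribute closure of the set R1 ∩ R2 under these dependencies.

R1 ∩ R2 = {AF}.
F → B applies, adding B
B → E applies, adding E
EF → AG applies, adding G
FG → C applies, adding C
Closure: {ABCEFG}.

ABCEFG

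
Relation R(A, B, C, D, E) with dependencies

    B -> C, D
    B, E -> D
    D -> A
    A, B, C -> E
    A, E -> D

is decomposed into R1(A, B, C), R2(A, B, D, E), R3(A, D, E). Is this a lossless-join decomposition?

Yes

Chase test. Columns are A, B, C, D, E; row i has aⱼ where attribute j ∈ Ri, else bᵢⱼ.
Initial tableau (one row per fragment):
  row 1: a1 a2 a3 b14 b15
  row 2: a1 a2 b23 a4 a5
  row 3: a1 b32 b33 a4 a5
Rows 1 and 2 agree on B; apply B→C, D and equate their C, D entries.
Rows 1 and 2 agree on A, B, C; apply A, B, C→E and equate their E entries.
Row 1 is now all distinguished symbols — the join is lossless.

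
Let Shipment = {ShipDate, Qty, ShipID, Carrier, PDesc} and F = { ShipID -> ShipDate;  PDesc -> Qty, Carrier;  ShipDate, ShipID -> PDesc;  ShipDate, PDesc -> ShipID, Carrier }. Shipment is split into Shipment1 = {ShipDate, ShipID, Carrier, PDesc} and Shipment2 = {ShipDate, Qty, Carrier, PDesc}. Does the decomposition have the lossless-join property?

Common attributes: Shipment1 ∩ Shipment2 = {ShipDate, Carrier, PDesc}.
Closure of {ShipDate, Carrier, PDesc}: PDesc → Qty, Carrier applies, adding Qty; ShipDate, PDesc → ShipID, Carrier applies, adding ShipID. So (ShipDate, Carrier, PDesc)⁺ = {ShipDate, Qty, ShipID, Carrier, PDesc}.
This closure contains every attribute of Shipment1, so Shipment1 ∩ Shipment2 → Shipment1. The join is lossless.

Yes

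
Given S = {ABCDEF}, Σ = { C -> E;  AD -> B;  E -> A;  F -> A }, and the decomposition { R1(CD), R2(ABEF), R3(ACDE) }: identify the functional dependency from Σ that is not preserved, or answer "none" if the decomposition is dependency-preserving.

AD -> B

Check AD → B: no single fragment contains all of {ABD}, and the restricted closure of {AD} across the fragments never reaches {B}.
C → E is preserved.
E → A is preserved.
F → A is preserved.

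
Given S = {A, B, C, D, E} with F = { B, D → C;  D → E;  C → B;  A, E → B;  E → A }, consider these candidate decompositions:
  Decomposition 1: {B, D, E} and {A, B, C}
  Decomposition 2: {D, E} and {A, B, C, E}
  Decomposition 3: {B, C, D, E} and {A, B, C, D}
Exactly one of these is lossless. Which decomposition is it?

Decomposition 3

Decomposition 1: common = {B}, closure = {B} → lossy.
Decomposition 2: common = {E}, closure = {A, B, E} → lossy.
Decomposition 3: common = {B, C, D}, closure = {A, B, C, D, E} → lossless.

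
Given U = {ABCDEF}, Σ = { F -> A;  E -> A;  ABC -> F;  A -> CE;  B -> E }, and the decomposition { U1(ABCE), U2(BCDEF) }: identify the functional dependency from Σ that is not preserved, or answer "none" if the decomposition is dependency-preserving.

F → A: restricted closure across fragments reaches A.
E → A lies within U1.
ABC → F: restricted closure across fragments reaches F.
A → CE lies within U1.
B → E lies within U1.
Every dependency is enforceable on the fragments, so the decomposition is dependency-preserving.

none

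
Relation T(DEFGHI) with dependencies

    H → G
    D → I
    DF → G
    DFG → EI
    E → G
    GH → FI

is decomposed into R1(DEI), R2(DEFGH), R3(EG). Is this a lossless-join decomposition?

Yes

Chase test. Columns are DEFGHI; row i has aⱼ where attribute j ∈ Ri, else bᵢⱼ.
Initial tableau (one row per fragment):
  row 1: a1 a2 b13 b14 b15 a6
  row 2: a1 a2 a3 a4 a5 b26
  row 3: b31 a2 b33 a4 b35 b36
Rows 1 and 2 agree on D; apply D→I and equate their I entries.
Rows 1 and 2 agree on E; apply E→G and equate their G entries.
Row 2 is now all distinguished symbols — the join is lossless.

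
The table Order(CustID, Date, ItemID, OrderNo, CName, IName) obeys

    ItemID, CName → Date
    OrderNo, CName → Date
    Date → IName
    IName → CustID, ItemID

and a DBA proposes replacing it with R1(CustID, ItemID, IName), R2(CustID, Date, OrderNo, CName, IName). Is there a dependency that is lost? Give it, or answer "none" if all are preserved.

Check ItemID, CName → Date: no single fragment contains all of {Date, ItemID, CName}, and the restricted closure of {ItemID, CName} across the fragments never reaches {Date}.
OrderNo, CName → Date is preserved.
Date → IName is preserved.
IName → CustID, ItemID is preserved.

ItemID, CName → Date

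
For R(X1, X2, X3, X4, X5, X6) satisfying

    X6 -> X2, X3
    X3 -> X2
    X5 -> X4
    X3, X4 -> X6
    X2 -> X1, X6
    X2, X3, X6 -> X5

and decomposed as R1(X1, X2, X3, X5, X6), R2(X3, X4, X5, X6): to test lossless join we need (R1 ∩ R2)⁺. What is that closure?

X1, X2, X3, X4, X5, X6

R1 ∩ R2 = {X3, X5, X6}.
X6 → X2, X3 applies, adding X2
X5 → X4 applies, adding X4
X2 → X1, X6 applies, adding X1
Closure: {X1, X2, X3, X4, X5, X6}.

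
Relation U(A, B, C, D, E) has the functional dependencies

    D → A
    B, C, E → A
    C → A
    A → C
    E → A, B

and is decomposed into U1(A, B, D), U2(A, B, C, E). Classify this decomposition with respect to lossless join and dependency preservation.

lossy but dependency-preserving

Lossless test: (A, B)⁺ = {A, B, C}, which is a superkey of neither fragment — lossy.
Dependency preservation: every FD's attributes lie within a single fragment, so each can be enforced locally — preserved.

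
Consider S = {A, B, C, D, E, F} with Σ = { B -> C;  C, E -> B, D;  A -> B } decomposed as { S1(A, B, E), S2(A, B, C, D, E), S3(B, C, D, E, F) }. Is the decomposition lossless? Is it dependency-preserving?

lossy but dependency-preserving

Lossless test (chase): Rows 1 and 2 agree on B; apply B→C and equate their C entries. Rows 1 and 2 agree on C, E; apply C, E→B, D and equate their B, D entries. No row becomes fully distinguished — the join is lossy.
Dependency preservation: every FD's attributes lie within a single fragment, so each can be enforced locally — preserved.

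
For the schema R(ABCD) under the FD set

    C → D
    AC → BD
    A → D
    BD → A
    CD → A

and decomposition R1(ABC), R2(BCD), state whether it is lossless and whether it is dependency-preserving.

Lossless test: (BC)⁺ = {ABCD}, which contains all of one fragment — lossless.
Dependency preservation: the restricted closure of {A} across the fragments never reaches {D}, so A → D cannot be enforced without a join — not preserved.

lossless but not dependency-preserving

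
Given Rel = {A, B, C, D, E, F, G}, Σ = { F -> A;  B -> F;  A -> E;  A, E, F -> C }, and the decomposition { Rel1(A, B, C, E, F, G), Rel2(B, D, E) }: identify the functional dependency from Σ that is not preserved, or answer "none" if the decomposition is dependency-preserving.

F → A lies within Rel1.
B → F lies within Rel1.
A → E lies within Rel1.
A, E, F → C lies within Rel1.
Every dependency is enforceable on the fragments, so the decomposition is dependency-preserving.

none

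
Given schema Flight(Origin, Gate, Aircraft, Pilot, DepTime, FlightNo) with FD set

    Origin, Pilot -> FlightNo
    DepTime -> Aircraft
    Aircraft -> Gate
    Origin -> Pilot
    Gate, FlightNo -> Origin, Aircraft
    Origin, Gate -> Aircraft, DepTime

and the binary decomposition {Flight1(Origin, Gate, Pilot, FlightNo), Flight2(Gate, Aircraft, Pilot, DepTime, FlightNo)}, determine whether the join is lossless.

Yes

Common attributes: Flight1 ∩ Flight2 = {Gate, Pilot, FlightNo}.
Closure of {Gate, Pilot, FlightNo}: Gate, FlightNo → Origin, Aircraft applies, adding Origin, Aircraft; Origin, Gate → Aircraft, DepTime applies, adding DepTime. So (Gate, Pilot, FlightNo)⁺ = {Origin, Gate, Aircraft, Pilot, DepTime, FlightNo}.
This closure contains every attribute of Flight1, so Flight1 ∩ Flight2 → Flight1. The join is lossless.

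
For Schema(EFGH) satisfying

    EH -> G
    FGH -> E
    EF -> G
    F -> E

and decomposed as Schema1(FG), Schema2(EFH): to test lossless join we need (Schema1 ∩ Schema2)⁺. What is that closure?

EFG

Schema1 ∩ Schema2 = {F}.
F → E applies, adding E
EF → G applies, adding G
Closure: {EFG}.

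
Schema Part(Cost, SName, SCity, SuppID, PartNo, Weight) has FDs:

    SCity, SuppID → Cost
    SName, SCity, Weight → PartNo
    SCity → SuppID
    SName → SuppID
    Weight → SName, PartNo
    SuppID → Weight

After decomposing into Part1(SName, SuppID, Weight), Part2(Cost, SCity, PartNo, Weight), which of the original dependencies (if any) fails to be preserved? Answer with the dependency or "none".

SCity, SuppID → Cost: restricted closure across fragments reaches Cost.
SName, SCity, Weight → PartNo: restricted closure across fragments reaches PartNo.
SCity → SuppID: restricted closure across fragments reaches SuppID.
SName → SuppID lies within Part1.
Weight → SName, PartNo: restricted closure across fragments reaches SName, PartNo.
SuppID → Weight lies within Part1.
Every dependency is enforceable on the fragments, so the decomposition is dependency-preserving.

none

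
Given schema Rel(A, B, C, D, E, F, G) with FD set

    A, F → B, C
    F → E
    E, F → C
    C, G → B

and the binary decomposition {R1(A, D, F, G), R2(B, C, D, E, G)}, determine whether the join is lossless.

Common attributes: R1 ∩ R2 = {D, G}.
No dependency enlarges {D, G}, so (D, G)⁺ = {D, G}.
The closure contains neither all of R1 = {A, D, F, G} nor all of R2 = {B, C, D, E, G}, so the common attributes are not a superkey of either fragment. The join is lossy.

No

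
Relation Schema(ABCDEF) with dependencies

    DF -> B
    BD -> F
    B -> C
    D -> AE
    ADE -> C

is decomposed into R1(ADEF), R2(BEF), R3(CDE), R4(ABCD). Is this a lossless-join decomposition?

Chase test. Columns are ABCDEF; row i has aⱼ where attribute j ∈ Ri, else bᵢⱼ.
Initial tableau (one row per fragment):
  row 1: a1 b12 b13 a4 a5 a6
  row 2: b21 a2 b23 b24 a5 a6
  row 3: b31 b32 a3 a4 a5 b36
  row 4: a1 a2 a3 a4 b45 b46
Rows 2 and 4 agree on B; apply B→C and equate their C entries.
Rows 1 and 3 agree on D; apply D→AE and equate their AE entries.
Rows 1 and 4 agree on D; apply D→AE and equate their AE entries.
Rows 1 and 3 agree on ADE; apply ADE→C and equate their C entries.
No row becomes fully distinguished — the join is lossy.

No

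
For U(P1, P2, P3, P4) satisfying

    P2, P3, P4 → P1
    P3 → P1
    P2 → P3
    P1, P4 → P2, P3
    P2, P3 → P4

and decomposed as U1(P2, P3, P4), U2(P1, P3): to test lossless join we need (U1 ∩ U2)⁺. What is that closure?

U1 ∩ U2 = {P3}.
P3 → P1 applies, adding P1
Closure: {P1, P3}.

P1, P3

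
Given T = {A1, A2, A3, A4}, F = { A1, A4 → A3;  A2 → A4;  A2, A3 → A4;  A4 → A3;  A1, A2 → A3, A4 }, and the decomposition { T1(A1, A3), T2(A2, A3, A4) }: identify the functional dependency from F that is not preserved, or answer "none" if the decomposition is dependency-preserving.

A1, A4 → A3: restricted closure across fragments reaches A3.
A2 → A4 lies within T2.
A2, A3 → A4 lies within T2.
A4 → A3 lies within T2.
A1, A2 → A3, A4: restricted closure across fragments reaches A3, A4.
Every dependency is enforceable on the fragments, so the decomposition is dependency-preserving.

none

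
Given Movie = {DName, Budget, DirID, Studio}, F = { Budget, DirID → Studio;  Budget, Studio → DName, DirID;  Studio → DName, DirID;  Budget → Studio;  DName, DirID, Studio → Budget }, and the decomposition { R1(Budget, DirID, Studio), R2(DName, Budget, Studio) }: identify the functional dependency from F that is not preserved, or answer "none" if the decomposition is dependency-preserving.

none

Budget, DirID → Studio lies within R1.
Budget, Studio → DName, DirID: restricted closure across fragments reaches DName, DirID.
Studio → DName, DirID: restricted closure across fragments reaches DName, DirID.
Budget → Studio lies within R1.
DName, DirID, Studio → Budget: restricted closure across fragments reaches Budget.
Every dependency is enforceable on the fragments, so the decomposition is dependency-preserving.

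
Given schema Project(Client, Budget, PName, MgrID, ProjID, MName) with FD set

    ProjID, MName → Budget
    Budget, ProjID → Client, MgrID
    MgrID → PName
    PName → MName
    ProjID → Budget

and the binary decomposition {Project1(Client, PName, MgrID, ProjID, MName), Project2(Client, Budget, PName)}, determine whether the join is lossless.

No

Common attributes: Project1 ∩ Project2 = {Client, PName}.
Closure of {Client, PName}: PName → MName applies, adding MName. So (Client, PName)⁺ = {Client, PName, MName}.
The closure contains neither all of Project1 = {Client, PName, MgrID, ProjID, MName} nor all of Project2 = {Client, Budget, PName}, so the common attributes are not a superkey of either fragment. The join is lossy.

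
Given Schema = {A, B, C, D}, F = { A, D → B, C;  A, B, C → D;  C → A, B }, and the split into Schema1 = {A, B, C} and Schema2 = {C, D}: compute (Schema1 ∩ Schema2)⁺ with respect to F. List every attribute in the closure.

Schema1 ∩ Schema2 = {C}.
C → A, B applies, adding A, B
A, B, C → D applies, adding D
Closure: {A, B, C, D}.

A, B, C, D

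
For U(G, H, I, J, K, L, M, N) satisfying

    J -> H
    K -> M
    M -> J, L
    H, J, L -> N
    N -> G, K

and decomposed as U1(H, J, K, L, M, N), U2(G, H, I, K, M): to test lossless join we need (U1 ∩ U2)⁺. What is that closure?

G, H, J, K, L, M, N

U1 ∩ U2 = {H, K, M}.
M → J, L applies, adding J, L
H, J, L → N applies, adding N
N → G, K applies, adding G
Closure: {G, H, J, K, L, M, N}.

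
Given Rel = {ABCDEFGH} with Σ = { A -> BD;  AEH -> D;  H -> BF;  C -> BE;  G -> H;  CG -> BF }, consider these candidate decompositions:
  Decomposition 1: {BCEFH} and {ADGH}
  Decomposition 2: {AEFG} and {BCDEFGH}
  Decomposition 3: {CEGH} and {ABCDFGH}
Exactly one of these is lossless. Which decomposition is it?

Decomposition 3

Decomposition 1: common = {H}, closure = {BFH} → lossy.
Decomposition 2: common = {EFG}, closure = {BEFGH} → lossy.
Decomposition 3: common = {CGH}, closure = {BCEFGH} → lossless.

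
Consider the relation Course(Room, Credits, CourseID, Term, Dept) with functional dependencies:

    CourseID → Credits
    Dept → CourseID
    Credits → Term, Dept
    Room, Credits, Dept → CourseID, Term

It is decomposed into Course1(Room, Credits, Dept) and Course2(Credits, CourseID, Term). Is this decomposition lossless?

Yes

Common attributes: Course1 ∩ Course2 = {Credits}.
Closure of {Credits}: Credits → Term, Dept applies, adding Term, Dept; Dept → CourseID applies, adding CourseID. So (Credits)⁺ = {Credits, CourseID, Term, Dept}.
This closure contains every attribute of Course2, so Course1 ∩ Course2 → Course2. The join is lossless.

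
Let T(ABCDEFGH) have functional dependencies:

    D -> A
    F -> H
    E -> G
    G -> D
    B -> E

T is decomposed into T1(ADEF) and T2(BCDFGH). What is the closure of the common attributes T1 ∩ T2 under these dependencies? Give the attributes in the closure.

ADFH

T1 ∩ T2 = {DF}.
D → A applies, adding A
F → H applies, adding H
Closure: {ADFH}.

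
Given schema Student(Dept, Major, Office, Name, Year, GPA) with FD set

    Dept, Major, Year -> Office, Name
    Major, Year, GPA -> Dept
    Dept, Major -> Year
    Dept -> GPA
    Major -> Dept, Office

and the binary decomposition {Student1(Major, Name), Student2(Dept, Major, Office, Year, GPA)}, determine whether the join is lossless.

Common attributes: Student1 ∩ Student2 = {Major}.
Closure of {Major}: Major → Dept, Office applies, adding Dept, Office; Dept, Major → Year applies, adding Year; Dept → GPA applies, adding GPA; Dept, Major, Year → Office, Name applies, adding Name. So (Major)⁺ = {Dept, Major, Office, Name, Year, GPA}.
This closure contains every attribute of Student1, so Student1 ∩ Student2 → Student1. The join is lossless.

Yes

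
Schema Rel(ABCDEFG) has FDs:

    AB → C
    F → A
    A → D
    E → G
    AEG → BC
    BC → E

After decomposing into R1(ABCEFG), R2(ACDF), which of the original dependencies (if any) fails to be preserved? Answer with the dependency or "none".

AB → C lies within R1.
F → A lies within R1.
A → D lies within R2.
E → G lies within R1.
AEG → BC lies within R1.
BC → E lies within R1.
Every dependency is enforceable on the fragments, so the decomposition is dependency-preserving.

none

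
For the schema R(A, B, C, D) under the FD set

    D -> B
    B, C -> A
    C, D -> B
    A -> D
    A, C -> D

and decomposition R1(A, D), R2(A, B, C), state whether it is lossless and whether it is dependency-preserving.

lossless but not dependency-preserving

Lossless test: (A)⁺ = {A, B, D}, which contains all of one fragment — lossless.
Dependency preservation: the restricted closure of {D} across the fragments never reaches {B}, so D → B cannot be enforced without a join — not preserved.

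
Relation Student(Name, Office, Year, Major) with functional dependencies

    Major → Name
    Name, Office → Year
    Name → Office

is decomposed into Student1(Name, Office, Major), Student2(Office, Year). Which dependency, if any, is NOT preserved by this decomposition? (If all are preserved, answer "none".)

Check Name, Office → Year: no single fragment contains all of {Name, Office, Year}, and the restricted closure of {Name, Office} across the fragments never reaches {Year}.
Major → Name is preserved.
Name → Office is preserved.

Name, Office → Year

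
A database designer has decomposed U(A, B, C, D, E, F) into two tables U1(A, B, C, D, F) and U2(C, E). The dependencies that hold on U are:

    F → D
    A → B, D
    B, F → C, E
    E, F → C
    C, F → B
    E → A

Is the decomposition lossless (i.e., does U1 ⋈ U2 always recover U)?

No

Common attributes: U1 ∩ U2 = {C}.
No dependency enlarges {C}, so (C)⁺ = {C}.
The closure contains neither all of U1 = {A, B, C, D, F} nor all of U2 = {C, E}, so the common attributes are not a superkey of either fragment. The join is lossy.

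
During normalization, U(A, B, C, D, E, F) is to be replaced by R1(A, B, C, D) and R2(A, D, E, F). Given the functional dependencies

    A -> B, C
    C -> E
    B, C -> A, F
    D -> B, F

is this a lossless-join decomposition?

Yes

Common attributes: R1 ∩ R2 = {A, D}.
Closure of {A, D}: A → B, C applies, adding B, C; C → E applies, adding E; B, C → A, F applies, adding F. So (A, D)⁺ = {A, B, C, D, E, F}.
This closure contains every attribute of R1, so R1 ∩ R2 → R1. The join is lossless.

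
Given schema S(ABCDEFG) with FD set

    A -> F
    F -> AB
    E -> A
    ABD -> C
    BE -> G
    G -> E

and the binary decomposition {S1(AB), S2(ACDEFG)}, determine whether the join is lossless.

Yes

Common attributes: S1 ∩ S2 = {A}.
Closure of {A}: A → F applies, adding F; F → AB applies, adding B. So (A)⁺ = {ABF}.
This closure contains every attribute of S1, so S1 ∩ S2 → S1. The join is lossless.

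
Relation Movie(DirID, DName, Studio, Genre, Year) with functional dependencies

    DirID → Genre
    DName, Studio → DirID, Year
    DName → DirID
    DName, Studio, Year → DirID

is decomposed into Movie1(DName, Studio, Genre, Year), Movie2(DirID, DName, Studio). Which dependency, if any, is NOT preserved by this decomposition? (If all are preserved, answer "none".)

DirID → Genre

Check DirID → Genre: no single fragment contains all of {DirID, Genre}, and the restricted closure of {DirID} across the fragments never reaches {Genre}.
DName, Studio → DirID, Year is preserved.
DName → DirID is preserved.
DName, Studio, Year → DirID is preserved.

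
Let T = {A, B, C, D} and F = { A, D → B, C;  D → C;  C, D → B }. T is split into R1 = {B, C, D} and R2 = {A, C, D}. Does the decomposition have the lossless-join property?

Yes

Common attributes: R1 ∩ R2 = {C, D}.
Closure of {C, D}: C, D → B applies, adding B. So (C, D)⁺ = {B, C, D}.
This closure contains every attribute of R1, so R1 ∩ R2 → R1. The join is lossless.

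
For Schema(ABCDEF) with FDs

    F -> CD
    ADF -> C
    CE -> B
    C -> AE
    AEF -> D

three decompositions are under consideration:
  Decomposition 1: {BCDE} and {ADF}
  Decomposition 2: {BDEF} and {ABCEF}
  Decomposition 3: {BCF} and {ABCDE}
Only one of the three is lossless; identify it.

Decomposition 1: common = {D}, closure = {D} → lossy.
Decomposition 2: common = {BEF}, closure = {ABCDEF} → lossless.
Decomposition 3: common = {BC}, closure = {ABCE} → lossy.

Decomposition 2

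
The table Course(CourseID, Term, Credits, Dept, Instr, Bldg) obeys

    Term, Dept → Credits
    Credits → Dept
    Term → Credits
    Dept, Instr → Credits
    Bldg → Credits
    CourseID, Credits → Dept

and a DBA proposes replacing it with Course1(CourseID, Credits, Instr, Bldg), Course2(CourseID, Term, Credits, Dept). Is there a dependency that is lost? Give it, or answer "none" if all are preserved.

Dept, Instr → Credits

Check Dept, Instr → Credits: no single fragment contains all of {Credits, Dept, Instr}, and the restricted closure of {Dept, Instr} across the fragments never reaches {Credits}.
Term, Dept → Credits is preserved.
Credits → Dept is preserved.
Term → Credits is preserved.
Bldg → Credits is preserved.
CourseID, Credits → Dept is preserved.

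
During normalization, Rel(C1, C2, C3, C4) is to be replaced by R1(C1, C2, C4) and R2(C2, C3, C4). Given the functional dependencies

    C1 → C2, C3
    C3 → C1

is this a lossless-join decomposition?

No

Common attributes: R1 ∩ R2 = {C2, C4}.
No dependency enlarges {C2, C4}, so (C2, C4)⁺ = {C2, C4}.
The closure contains neither all of R1 = {C1, C2, C4} nor all of R2 = {C2, C3, C4}, so the common attributes are not a superkey of either fragment. The join is lossy.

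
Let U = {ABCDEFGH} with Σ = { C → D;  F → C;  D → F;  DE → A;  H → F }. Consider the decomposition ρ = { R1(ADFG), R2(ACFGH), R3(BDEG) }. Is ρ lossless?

Chase test. Columns are ABCDEFGH; row i has aⱼ where attribute j ∈ Ri, else bᵢⱼ.
Initial tableau (one row per fragment):
  row 1: a1 b12 b13 a4 b15 a6 a7 b18
  row 2: a1 b22 a3 b24 b25 a6 a7 a8
  row 3: b31 a2 b33 a4 a5 b36 a7 b38
Rows 1 and 2 agree on F; apply F→C and equate their C entries.
Rows 1 and 3 agree on D; apply D→F and equate their F entries.
Rows 1 and 2 agree on C; apply C→D and equate their D entries.
Rows 1 and 3 agree on F; apply F→C and equate their C entries.
No row becomes fully distinguished — the join is lossy.

No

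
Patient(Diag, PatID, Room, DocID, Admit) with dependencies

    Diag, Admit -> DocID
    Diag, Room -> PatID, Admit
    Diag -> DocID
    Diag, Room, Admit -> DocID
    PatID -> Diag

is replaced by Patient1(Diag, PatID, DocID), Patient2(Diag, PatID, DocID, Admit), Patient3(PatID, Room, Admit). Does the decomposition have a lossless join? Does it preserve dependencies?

Lossless test (chase): Rows 1 and 3 agree on PatID; apply PatID→Diag and equate their Diag entries. Rows 2 and 3 agree on Diag, Admit; apply Diag, Admit→DocID and equate their DocID entries. Row 3 is now all distinguished symbols — the join is lossless.
Dependency preservation: the restricted closure of {Diag, Room} across the fragments never reaches {PatID, Admit}, so Diag, Room → PatID, Admit cannot be enforced without a join — not preserved.

lossless but not dependency-preserving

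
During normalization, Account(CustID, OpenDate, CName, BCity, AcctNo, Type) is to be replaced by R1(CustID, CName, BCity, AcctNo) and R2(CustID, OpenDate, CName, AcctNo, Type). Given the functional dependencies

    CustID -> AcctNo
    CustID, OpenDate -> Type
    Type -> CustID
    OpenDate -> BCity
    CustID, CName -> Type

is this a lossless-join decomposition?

No

Common attributes: R1 ∩ R2 = {CustID, CName, AcctNo}.
Closure of {CustID, CName, AcctNo}: CustID, CName → Type applies, adding Type. So (CustID, CName, AcctNo)⁺ = {CustID, CName, AcctNo, Type}.
The closure contains neither all of R1 = {CustID, CName, BCity, AcctNo} nor all of R2 = {CustID, OpenDate, CName, AcctNo, Type}, so the common attributes are not a superkey of either fragment. The join is lossy.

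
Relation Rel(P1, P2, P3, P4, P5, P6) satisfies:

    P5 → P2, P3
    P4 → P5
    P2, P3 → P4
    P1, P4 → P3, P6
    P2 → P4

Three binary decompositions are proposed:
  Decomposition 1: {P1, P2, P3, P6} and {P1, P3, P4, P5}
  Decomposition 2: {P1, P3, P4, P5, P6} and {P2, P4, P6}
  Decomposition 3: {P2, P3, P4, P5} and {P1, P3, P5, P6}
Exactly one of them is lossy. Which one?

Decomposition 1: common = {P1, P3}, closure = {P1, P3} → lossy.
Decomposition 2: common = {P4, P6}, closure = {P2, P3, P4, P5, P6} → lossless.
Decomposition 3: common = {P3, P5}, closure = {P2, P3, P4, P5} → lossless.

Decomposition 1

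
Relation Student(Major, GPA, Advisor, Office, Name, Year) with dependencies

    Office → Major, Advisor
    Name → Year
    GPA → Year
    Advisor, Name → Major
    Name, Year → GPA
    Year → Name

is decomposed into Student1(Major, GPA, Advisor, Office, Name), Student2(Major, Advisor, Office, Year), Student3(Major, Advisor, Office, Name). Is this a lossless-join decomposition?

Chase test. Columns are Major, GPA, Advisor, Office, Name, Year; row i has aⱼ where attribute j ∈ Studenti, else bᵢⱼ.
Initial tableau (one row per fragment):
  row 1: a1 a2 a3 a4 a5 b16
  row 2: a1 b22 a3 a4 b25 a6
  row 3: a1 b32 a3 a4 a5 b36
Rows 1 and 3 agree on Name; apply Name→Year and equate their Year entries.
Rows 1 and 3 agree on Name, Year; apply Name, Year→GPA and equate their GPA entries.
No row becomes fully distinguished — the join is lossy.

No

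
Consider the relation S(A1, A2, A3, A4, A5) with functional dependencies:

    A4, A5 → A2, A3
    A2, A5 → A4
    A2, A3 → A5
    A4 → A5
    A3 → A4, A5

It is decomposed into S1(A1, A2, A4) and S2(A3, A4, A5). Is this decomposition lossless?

Common attributes: S1 ∩ S2 = {A4}.
Closure of {A4}: A4 → A5 applies, adding A5; A4, A5 → A2, A3 applies, adding A2, A3. So (A4)⁺ = {A2, A3, A4, A5}.
This closure contains every attribute of S2, so S1 ∩ S2 → S2. The join is lossless.

Yes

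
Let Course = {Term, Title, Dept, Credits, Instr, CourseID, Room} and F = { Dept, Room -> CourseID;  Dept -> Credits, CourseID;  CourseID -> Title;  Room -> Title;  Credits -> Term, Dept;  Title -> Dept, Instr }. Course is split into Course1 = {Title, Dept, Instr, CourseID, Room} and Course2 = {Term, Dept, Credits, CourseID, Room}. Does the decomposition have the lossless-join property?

Yes

Common attributes: Course1 ∩ Course2 = {Dept, CourseID, Room}.
Closure of {Dept, CourseID, Room}: Dept → Credits, CourseID applies, adding Credits; CourseID → Title applies, adding Title; Credits → Term, Dept applies, adding Term; Title → Dept, Instr applies, adding Instr. So (Dept, CourseID, Room)⁺ = {Term, Title, Dept, Credits, Instr, CourseID, Room}.
This closure contains every attribute of Course1, so Course1 ∩ Course2 → Course1. The join is lossless.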